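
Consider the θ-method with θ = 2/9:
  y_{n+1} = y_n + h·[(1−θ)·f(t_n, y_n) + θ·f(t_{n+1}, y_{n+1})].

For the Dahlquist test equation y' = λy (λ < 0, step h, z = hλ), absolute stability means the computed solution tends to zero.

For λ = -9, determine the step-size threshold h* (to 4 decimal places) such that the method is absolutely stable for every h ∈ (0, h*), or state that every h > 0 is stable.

Set f=λy, z=hλ:
  y_{n+1} = y_n + z·[7/9·y_n + 2/9·y_{n+1}] ⇒ (1 − 2/9z)y_{n+1} = (1 + 7/9z)y_n
  Hence R(z) = (1 + 7/9z)/(1 − 2/9z).

Find x<0 with |R(x)|<1.
x=-1.36: |R|=0.0444
R=−1: 1+7/9x = −1+2/9x ⇒ -5/9x=2 ⇒ x=2/(-5/9)=-3.6000
Confirm numerically:
  x=-2.870: |R|=0.75237 <1
  x=-2.252: |R|=0.50089 <1
  x=-2.201: |R|=0.47806 <1
  x=-4.117: |R|=1.14999 >1
  x=-4.087: |R|=1.14178 >1
  x=-3.889: |R|=1.08612 >1
Stable set (-3.6000, 0).

(-3.6000,0); λ=-9 ⇒ h* = (18/5)/9 = 0.4000.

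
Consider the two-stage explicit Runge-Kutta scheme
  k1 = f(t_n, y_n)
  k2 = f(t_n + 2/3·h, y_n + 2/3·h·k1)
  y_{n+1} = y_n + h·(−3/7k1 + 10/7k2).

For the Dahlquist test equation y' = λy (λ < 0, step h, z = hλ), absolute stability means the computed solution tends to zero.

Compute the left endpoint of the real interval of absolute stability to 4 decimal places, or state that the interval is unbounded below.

left endpoint -1.0500.

On y'=λy, z=hλ:
  k1=λy_n ⇒ h·k1=z·y_n;  k2=λ(1+2/3z)y_n ⇒ h·k2=z(1+2/3z)y_n
  y_{n+1}/y_n = 1 − 3/7z + 10/7z(1+2/3z) = 1 + z + 20/21z²
  R(z) = 1 + z + 20/21z².

Need |R(x)|<1, x<0.
x=-1.06: |R|=1.0101
R=1: x+20/21x²=0 ⇒ x=−21/20=-1.0500; min R=1−1/(4·20/21)=0.7375>−1
Confirm numerically:
  x=-0.760: |R|=0.79010 <1
  x=-0.611: |R|=0.74454 <1
  x=-0.604: |R|=0.74344 <1
  x=-1.085: |R|=1.03617 >1
  x=-1.076: |R|=1.02664 >1
So |R|<1 on (-1.0500, 0).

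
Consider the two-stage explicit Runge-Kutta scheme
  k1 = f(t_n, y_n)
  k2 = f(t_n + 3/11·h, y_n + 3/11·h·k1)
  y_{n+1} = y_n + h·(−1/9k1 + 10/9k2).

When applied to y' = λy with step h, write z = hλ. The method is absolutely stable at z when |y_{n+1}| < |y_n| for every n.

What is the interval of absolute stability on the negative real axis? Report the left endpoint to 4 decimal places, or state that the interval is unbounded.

(-3.3000, 0).

Test eqn y'=λy, z=hλ:
  k1=λy_n ⇒ h·k1=z·y_n;  k2=λ(1+3/11z)y_n ⇒ h·k2=z(1+3/11z)y_n
  y_{n+1}/y_n = 1 − 1/9z + 10/9z(1+3/11z) = 1 + z + 10/33z²
  so R(z) = 1 + z + 10/33z².

Boundary: |R(x)|=1, x<0.
x=-1.26: |R|=0.2211
R=1: x+10/33x²=0 ⇒ x=−33/10=-3.3000; min R=1−1/(4·10/33)=0.1750>−1
Confirm numerically:
  x=-2.036: |R|=0.22015 <1
  x=-1.540: |R|=0.17867 <1
  x=-1.417: |R|=0.19145 <1
  x=-3.867: |R|=1.66442 >1
  x=-3.384: |R|=1.08614 >1
So |R|<1 on (-3.3000, 0).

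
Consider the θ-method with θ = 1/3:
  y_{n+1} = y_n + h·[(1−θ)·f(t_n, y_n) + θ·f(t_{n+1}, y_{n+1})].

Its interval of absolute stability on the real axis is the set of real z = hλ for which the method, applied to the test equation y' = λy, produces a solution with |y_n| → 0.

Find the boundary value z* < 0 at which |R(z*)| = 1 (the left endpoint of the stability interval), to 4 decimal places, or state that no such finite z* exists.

With y'=λy (z=hλ):
  y_{n+1} = y_n + z·[2/3·y_n + 1/3·y_{n+1}] ⇒ (1 − 1/3z)y_{n+1} = (1 + 2/3z)y_n
  so R(z) = (1 + 2/3z)/(1 − 1/3z).

Find x<0 with |R(x)|<1.
x=-1.22: |R|=0.1327
R=−1: 1+2/3x = −1+1/3x ⇒ -1/3x=2 ⇒ x=2/(-1/3)=-6.0000
Confirm numerically:
  x=-5.096: |R|=0.88834 <1
  x=-4.099: |R|=0.73222 <1
  x=-3.969: |R|=0.70857 <1
  x=-6.306: |R|=1.03288 >1
  x=-6.171: |R|=1.01865 >1
  x=-6.103: |R|=1.01131 >1
Stable set (-6.0000, 0).

z* = -6.0000.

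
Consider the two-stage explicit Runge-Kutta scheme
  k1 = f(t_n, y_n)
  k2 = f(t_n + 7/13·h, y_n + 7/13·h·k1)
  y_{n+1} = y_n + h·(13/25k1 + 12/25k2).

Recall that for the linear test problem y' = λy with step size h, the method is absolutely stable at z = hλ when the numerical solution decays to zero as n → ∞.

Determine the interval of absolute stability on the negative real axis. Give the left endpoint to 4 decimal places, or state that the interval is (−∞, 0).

z∈(-3.8690,0).

With y'=λy (z=hλ):
  k1=λy_n ⇒ h·k1=z·y_n;  k2=λ(1+7/13z)y_n ⇒ h·k2=z(1+7/13z)y_n
  y_{n+1}/y_n = 1 + 13/25z + 12/25z(1+7/13z) = 1 + z + 84/325z²
  ⇒ R(z) = 1 + z + 84/325z².

Find x<0 with |R(x)|<1.
x=-0.9: |R|=0.3094
R=1: x+84/325x²=0 ⇒ x=−325/84=-3.8690; min R=1−1/(4·84/325)=0.0327>−1
Confirm numerically:
  x=-3.724: |R|=0.86039 <1
  x=-3.143: |R|=0.41020 <1
  x=-2.631: |R|=0.15811 <1
  x=-2.031: |R|=0.03514 <1
  x=-4.446: |R|=1.66299 >1
  x=-4.375: |R|=1.57212 >1
  x=-4.034: |R|=1.17198 >1
So |R|<1 on (-3.8690, 0).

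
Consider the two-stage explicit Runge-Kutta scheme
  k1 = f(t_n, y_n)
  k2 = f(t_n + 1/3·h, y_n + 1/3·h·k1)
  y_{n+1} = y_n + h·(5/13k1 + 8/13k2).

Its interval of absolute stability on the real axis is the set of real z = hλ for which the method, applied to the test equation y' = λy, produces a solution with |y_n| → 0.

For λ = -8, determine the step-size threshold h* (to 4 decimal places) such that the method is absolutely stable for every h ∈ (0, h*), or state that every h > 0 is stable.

(-4.8750,0); λ=-8 ⇒ h* = (39/8)/8 = 0.6094.

Test eqn y'=λy, z=hλ:
  k1=λy_n ⇒ h·k1=z·y_n;  k2=λ(1+1/3z)y_n ⇒ h·k2=z(1+1/3z)y_n
  y_{n+1}/y_n = 1 + 5/13z + 8/13z(1+1/3z) = 1 + z + 8/39z²
  so R(z) = 1 + z + 8/39z².

Find x<0 with |R(x)|<1.
x=-1.06: |R|=0.1705
R=1: x+8/39x²=0 ⇒ x=−39/8=-4.8750; min R=1−1/(4·8/39)=-0.2188>−1
Confirm numerically:
  x=-2.584: |R|=0.21435 <1
  x=-2.545: |R|=0.21638 <1
  x=-2.440: |R|=0.21875 <1
  x=-5.389: |R|=1.56819 >1
  x=-5.068: |R|=1.20064 >1
Stable set (-4.8750, 0).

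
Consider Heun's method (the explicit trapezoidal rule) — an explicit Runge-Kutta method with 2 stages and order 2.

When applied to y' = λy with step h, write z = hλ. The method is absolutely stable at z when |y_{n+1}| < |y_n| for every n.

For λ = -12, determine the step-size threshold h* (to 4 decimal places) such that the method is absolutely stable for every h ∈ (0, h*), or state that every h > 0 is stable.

With y'=λy (z=hλ):
  order 2, 2-stage ⇒ R(z)=1+z+z^2/2
  (e.g. R(-0.62)=0.57220, |R|=0.57220)

Find x<0 with |R(x)|<1.
x=-0.62: |R|=0.5722
|R(-1.8)|=0.8200 |R(-1.45)|=0.6013 |R(-0.92)|=0.5032
Bisect:
  x_lo=-2.6671 |R|=1.8896  x_hi=-0.1700 |R|=0.8445
  mid=-1.41853 |R|=0.58758 →hi
  mid=-2.04281 |R|=1.04373 →lo
  mid=-1.73067 |R|=0.76694 →hi
  mid=-1.88674 |R|=0.89315 →hi
  mid=-1.96478 |R|=0.96540 →hi
  mid=-2.00379 |R|=1.00380 →lo
  mid=-1.98429 |R|=0.98441 →hi
  mid=-1.99404 |R|=0.99406 →hi
  ...
  [-2.00014,-1.99998] ⇒ x*=-2.0000
Interval (-2.0000, 0).

(-2.0000,0); λ=-12 ⇒ h* = 0.1667.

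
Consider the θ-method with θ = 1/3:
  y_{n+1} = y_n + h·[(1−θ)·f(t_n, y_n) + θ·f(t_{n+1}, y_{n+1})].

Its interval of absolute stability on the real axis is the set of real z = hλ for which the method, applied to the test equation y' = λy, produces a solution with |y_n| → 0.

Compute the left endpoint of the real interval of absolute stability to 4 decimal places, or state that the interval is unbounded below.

z* = -6.0000.

With y'=λy (z=hλ):
  y_{n+1} = y_n + z·[2/3·y_n + 1/3·y_{n+1}] ⇒ (1 − 1/3z)y_{n+1} = (1 + 2/3z)y_n
  ⇒ R(z) = (1 + 2/3z)/(1 − 1/3z).

Find x<0 with |R(x)|<1.
x=-0.51: |R|=0.5641
R=−1: 1+2/3x = −1+1/3x ⇒ -1/3x=2 ⇒ x=2/(-1/3)=-6.0000
Confirm numerically:
  x=-5.117: |R|=0.89122 <1
  x=-3.402: |R|=0.59419 <1
  x=-3.129: |R|=0.53157 <1
  x=-2.642: |R|=0.40482 <1
  x=-6.416: |R|=1.04418 >1
  x=-6.021: |R|=1.00233 >1
Interval (-6.0000, 0).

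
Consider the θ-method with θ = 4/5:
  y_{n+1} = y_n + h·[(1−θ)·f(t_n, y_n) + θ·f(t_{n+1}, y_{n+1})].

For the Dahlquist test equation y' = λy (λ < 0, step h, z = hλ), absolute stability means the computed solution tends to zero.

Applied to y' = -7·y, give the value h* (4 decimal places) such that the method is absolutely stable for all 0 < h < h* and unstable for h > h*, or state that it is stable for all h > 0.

With y'=λy (z=hλ):
  y_{n+1} = y_n + z·[1/5·y_n + 4/5·y_{n+1}] ⇒ (1 − 4/5z)y_{n+1} = (1 + 1/5z)y_n
  Hence R(z) = (1 + 1/5z)/(1 − 4/5z).

Boundary: |R(x)|=1, x<0.
x=-1.14: |R|=0.4038
x=-2: |R|=0.2308
x=-10: |R|=0.1111
x=-100: |R|=0.2346
θ=4/5≥1/2 ⇒ |1+1/5x|<|1−4/5x| ∀x<0 ⇒ unbounded interval.

unbounded; (−∞, 0). Any h>0 works for λ=-7.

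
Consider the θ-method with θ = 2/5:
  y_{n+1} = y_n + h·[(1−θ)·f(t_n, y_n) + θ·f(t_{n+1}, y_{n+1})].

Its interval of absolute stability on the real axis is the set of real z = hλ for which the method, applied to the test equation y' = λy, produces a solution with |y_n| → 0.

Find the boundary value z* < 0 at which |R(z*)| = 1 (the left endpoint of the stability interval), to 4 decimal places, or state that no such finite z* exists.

z* = -10.0000.

With y'=λy (z=hλ):
  y_{n+1} = y_n + z·[3/5·y_n + 2/5·y_{n+1}] ⇒ (1 − 2/5z)y_{n+1} = (1 + 3/5z)y_n
  ⇒ R(z) = (1 + 3/5z)/(1 − 2/5z).

Need |R(x)|<1, x<0.
x=-0.91: |R|=0.3328
R=−1: 1+3/5x = −1+2/5x ⇒ -1/5x=2 ⇒ x=2/(-1/5)=-10.0000
Confirm numerically:
  x=-8.724: |R|=0.94316 <1
  x=-7.073: |R|=0.84712 <1
  x=-6.538: |R|=0.80848 <1
  x=-4.261: |R|=0.57558 <1
  x=-10.525: |R|=1.02015 >1
  x=-10.445: |R|=1.01719 >1
So |R|<1 on (-10.0000, 0).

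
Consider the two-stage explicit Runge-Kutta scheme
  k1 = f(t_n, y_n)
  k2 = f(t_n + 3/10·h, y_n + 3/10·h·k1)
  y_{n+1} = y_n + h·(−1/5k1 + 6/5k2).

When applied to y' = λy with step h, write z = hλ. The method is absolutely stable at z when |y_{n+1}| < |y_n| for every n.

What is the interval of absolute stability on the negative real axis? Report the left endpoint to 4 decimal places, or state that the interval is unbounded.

(-2.7778, 0).

Set f=λy, z=hλ:
  k1=λy_n ⇒ h·k1=z·y_n;  k2=λ(1+3/10z)y_n ⇒ h·k2=z(1+3/10z)y_n
  y_{n+1}/y_n = 1 − 1/5z + 6/5z(1+3/10z) = 1 + z + 9/25z²
  so R(z) = 1 + z + 9/25z².

Boundary: |R(x)|=1, x<0.
x=-0.75: |R|=0.4525
R=1: x+9/25x²=0 ⇒ x=−25/9=-2.7778; min R=1−1/(4·9/25)=0.3056>−1
Confirm numerically:
  x=-2.362: |R|=0.64646 <1
  x=-2.192: |R|=0.53775 <1
  x=-1.571: |R|=0.31749 <1
  x=-1.211: |R|=0.31695 <1
  x=-2.955: |R|=1.18853 >1
  x=-2.808: |R|=1.03055 >1
So |R|<1 on (-2.7778, 0).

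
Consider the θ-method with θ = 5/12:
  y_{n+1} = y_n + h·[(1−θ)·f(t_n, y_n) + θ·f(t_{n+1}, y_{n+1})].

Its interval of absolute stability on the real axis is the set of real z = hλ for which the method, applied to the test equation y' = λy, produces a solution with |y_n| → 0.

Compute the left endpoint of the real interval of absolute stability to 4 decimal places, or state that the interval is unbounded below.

left endpoint -12.0000.

On y'=λy, z=hλ:
  y_{n+1} = y_n + z·[7/12·y_n + 5/12·y_{n+1}] ⇒ (1 − 5/12z)y_{n+1} = (1 + 7/12z)y_n
  R(z) = (1 + 7/12z)/(1 − 5/12z).

Find x<0 with |R(x)|<1.
x=-0.8: |R|=0.4000
R=−1: 1+7/12x = −1+5/12x ⇒ -1/6x=2 ⇒ x=2/(-1/6)=-12.0000
Confirm numerically:
  x=-11.873: |R|=0.99644 <1
  x=-11.835: |R|=0.99536 <1
  x=-11.578: |R|=0.98792 <1
  x=-8.689: |R|=0.88057 <1
  x=-12.369: |R|=1.00999 >1
  x=-12.256: |R|=1.00699 >1
  x=-12.202: |R|=1.00553 >1
Interval (-12.0000, 0).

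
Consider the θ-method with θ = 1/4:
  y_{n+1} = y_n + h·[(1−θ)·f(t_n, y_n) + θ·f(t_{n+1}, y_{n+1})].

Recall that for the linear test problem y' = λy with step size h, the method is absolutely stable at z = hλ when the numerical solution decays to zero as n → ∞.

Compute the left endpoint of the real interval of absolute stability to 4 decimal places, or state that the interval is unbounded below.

With y'=λy (z=hλ):
  y_{n+1} = y_n + z·[3/4·y_n + 1/4·y_{n+1}] ⇒ (1 − 1/4z)y_{n+1} = (1 + 3/4z)y_n
  Hence R(z) = (1 + 3/4z)/(1 − 1/4z).

Solve |R(x)|<1 on ℝ⁻.
x=-1.05: |R|=0.1683
R=−1: 1+3/4x = −1+1/4x ⇒ -1/2x=2 ⇒ x=2/(-1/2)=-4.0000
Confirm numerically:
  x=-3.219: |R|=0.78363 <1
  x=-2.262: |R|=0.44491 <1
  x=-1.970: |R|=0.31993 <1
  x=-4.546: |R|=1.12778 >1
  x=-4.403: |R|=1.09592 >1
So |R|<1 on (-4.0000, 0).

left endpoint -4.0000.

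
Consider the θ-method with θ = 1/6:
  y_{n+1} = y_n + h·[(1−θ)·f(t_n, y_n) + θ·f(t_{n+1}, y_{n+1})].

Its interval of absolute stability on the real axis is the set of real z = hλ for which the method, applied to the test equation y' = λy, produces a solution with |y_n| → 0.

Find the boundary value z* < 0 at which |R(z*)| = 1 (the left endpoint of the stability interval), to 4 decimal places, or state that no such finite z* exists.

With y'=λy (z=hλ):
  y_{n+1} = y_n + z·[5/6·y_n + 1/6·y_{n+1}] ⇒ (1 − 1/6z)y_{n+1} = (1 + 5/6z)y_n
  Hence R(z) = (1 + 5/6z)/(1 − 1/6z).

Solve |R(x)|<1 on ℝ⁻.
x=-1.1: |R|=0.0704
R=−1: 1+5/6x = −1+1/6x ⇒ -2/3x=2 ⇒ x=2/(-2/3)=-3.0000
Confirm numerically:
  x=-2.961: |R|=0.98259 <1
  x=-2.872: |R|=0.94229 <1
  x=-1.884: |R|=0.43379 <1
  x=-1.286: |R|=0.05902 <1
  x=-3.445: |R|=1.18846 >1
  x=-3.199: |R|=1.08653 >1
  x=-3.128: |R|=1.05609 >1
Stable set (-3.0000, 0).

z* = -3.0000.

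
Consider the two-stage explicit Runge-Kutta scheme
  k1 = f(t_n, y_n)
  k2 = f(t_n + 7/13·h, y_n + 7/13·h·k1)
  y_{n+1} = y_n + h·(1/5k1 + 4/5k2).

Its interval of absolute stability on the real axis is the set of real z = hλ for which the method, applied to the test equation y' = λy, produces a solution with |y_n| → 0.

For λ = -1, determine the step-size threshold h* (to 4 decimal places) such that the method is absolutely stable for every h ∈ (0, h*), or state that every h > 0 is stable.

(-2.3214,0); λ=-1 ⇒ h* = (65/28)/1 = 2.3214.

On y'=λy, z=hλ:
  k1=λy_n ⇒ h·k1=z·y_n;  k2=λ(1+7/13z)y_n ⇒ h·k2=z(1+7/13z)y_n
  y_{n+1}/y_n = 1 + 1/5z + 4/5z(1+7/13z) = 1 + z + 28/65z²
  Hence R(z) = 1 + z + 28/65z².

Need |R(x)|<1, x<0.
x=-1.25: |R|=0.4231
R=1: x+28/65x²=0 ⇒ x=−65/28=-2.3214; min R=1−1/(4·28/65)=0.4196>−1
Confirm numerically:
  x=-2.074: |R|=0.77894 <1
  x=-1.658: |R|=0.52617 <1
  x=-1.551: |R|=0.48526 <1
  x=-1.137: |R|=0.41989 <1
  x=-2.886: |R|=1.70188 >1
  x=-2.740: |R|=1.49404 >1
So |R|<1 on (-2.3214, 0).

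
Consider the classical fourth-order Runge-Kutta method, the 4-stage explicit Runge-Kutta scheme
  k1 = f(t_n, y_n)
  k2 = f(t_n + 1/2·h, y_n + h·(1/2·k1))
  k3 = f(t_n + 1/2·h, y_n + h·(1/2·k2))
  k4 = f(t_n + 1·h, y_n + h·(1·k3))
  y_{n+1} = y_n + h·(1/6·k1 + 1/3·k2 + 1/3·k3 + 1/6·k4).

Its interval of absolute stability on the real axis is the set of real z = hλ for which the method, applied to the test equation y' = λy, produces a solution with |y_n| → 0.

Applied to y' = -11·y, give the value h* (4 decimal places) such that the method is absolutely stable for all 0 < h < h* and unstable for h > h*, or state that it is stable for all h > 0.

On y'=λy, z=hλ:
  order 4, 4-stage ⇒ R(z)=1+z+z^2/2+z^3/6+z^4/24
  (e.g. R(-1.32)=0.29437, |R|=0.29437)

Solve |R(x)|<1 on ℝ⁻.
x=-1.32: |R|=0.2944
|R(-2.56)|=0.7102 |R(-1.7)|=0.2742 |R(-0.55)|=0.5773
Bisect:
  x_lo=-3.6603 |R|=3.3444  x_hi=-0.2700 |R|=0.7634
  mid=-1.96517 |R|=0.32232 →hi
  mid=-2.81272 |R|=1.04215 →lo
  mid=-2.38894 |R|=0.54938 →hi
  mid=-2.60083 |R|=0.75569 →hi
  mid=-2.70678 |R|=0.88793 →hi
  mid=-2.75975 |R|=0.96217 →hi
  mid=-2.78624 |R|=1.00142 →lo
  mid=-2.77299 |R|=0.98161 →hi
  ...
  [-2.78541,-2.78520] ⇒ x*=-2.7853
So |R|<1 on (-2.7853, 0).

(-2.7853,0); λ=-11 ⇒ h* = 0.2532.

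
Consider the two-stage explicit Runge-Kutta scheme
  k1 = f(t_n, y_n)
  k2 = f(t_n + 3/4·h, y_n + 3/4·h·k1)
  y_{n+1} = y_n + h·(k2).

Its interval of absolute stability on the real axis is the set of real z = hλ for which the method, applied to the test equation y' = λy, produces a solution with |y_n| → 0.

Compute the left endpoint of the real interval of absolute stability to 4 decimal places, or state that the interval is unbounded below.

z* = -1.3333.

On y'=λy, z=hλ:
  k1=λy_n ⇒ h·k1=z·y_n;  k2=λ(1+3/4z)y_n ⇒ h·k2=z(1+3/4z)y_n
  y_{n+1}/y_n = 1 + z(1+3/4z) = 1 + z + 3/4z²
  Hence R(z) = 1 + z + 3/4z².

Boundary: |R(x)|=1, x<0.
x=-0.49: |R|=0.6901
R=1: x+3/4x²=0 ⇒ x=−4/3=-1.3333; min R=1−1/(4·3/4)=0.6667>−1
Confirm numerically:
  x=-0.951: |R|=0.72730 <1
  x=-0.819: |R|=0.68407 <1
  x=-0.640: |R|=0.66720 <1
  x=-1.853: |R|=1.72221 >1
  x=-1.567: |R|=1.27462 >1
  x=-1.460: |R|=1.13870 >1
Interval (-1.3333, 0).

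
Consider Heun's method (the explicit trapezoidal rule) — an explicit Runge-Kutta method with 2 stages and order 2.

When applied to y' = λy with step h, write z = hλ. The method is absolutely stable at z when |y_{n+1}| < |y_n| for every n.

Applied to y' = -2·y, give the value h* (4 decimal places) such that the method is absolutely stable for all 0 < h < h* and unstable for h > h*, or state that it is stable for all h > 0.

(-2.0000,0); λ=-2 ⇒ h* = 1.0000.

On y'=λy, z=hλ:
  order 2, 2-stage ⇒ R(z)=1+z+z^2/2
  (e.g. R(-1.18)=0.51620, |R|=0.51620)

Need |R(x)|<1, x<0.
x=-1.18: |R|=0.5162
|R(-1.89)|=0.8960 |R(-1.68)|=0.7312 |R(-0.68)|=0.5512
Bisect:
  x_lo=-2.7610 |R|=2.0506  x_hi=-0.2011 |R|=0.8191
  mid=-1.48110 |R|=0.61573 →hi
  mid=-2.12107 |R|=1.12840 →lo
  mid=-1.80109 |R|=0.82087 →hi
  mid=-1.96108 |R|=0.96184 →hi
  mid=-2.04108 |R|=1.04192 →lo
  mid=-2.00108 |R|=1.00108 →lo
  mid=-1.98108 |R|=0.98126 →hi
  ...
  [-2.00014,-1.99998] ⇒ x*=-2.0000
Interval (-2.0000, 0).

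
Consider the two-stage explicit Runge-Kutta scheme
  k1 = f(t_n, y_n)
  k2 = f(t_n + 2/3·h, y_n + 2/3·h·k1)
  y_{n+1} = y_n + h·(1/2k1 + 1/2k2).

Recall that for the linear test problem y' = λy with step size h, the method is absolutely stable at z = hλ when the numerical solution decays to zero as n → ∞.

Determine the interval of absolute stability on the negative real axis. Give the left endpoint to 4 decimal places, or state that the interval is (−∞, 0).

With y'=λy (z=hλ):
  k1=λy_n ⇒ h·k1=z·y_n;  k2=λ(1+2/3z)y_n ⇒ h·k2=z(1+2/3z)y_n
  y_{n+1}/y_n = 1 + 1/2z + 1/2z(1+2/3z) = 1 + z + 1/3z²
  ⇒ R(z) = 1 + z + 1/3z².

Find x<0 with |R(x)|<1.
x=-1.76: |R|=0.2725
R=1: x+1/3x²=0 ⇒ x=−3=-3.0000; min R=1−1/(4·1/3)=0.2500>−1
Confirm numerically:
  x=-2.549: |R|=0.61680 <1
  x=-1.761: |R|=0.27271 <1
  x=-1.610: |R|=0.25403 <1
  x=-1.495: |R|=0.25001 <1
  x=-3.477: |R|=1.55284 >1
  x=-3.143: |R|=1.14982 >1
  x=-3.073: |R|=1.07478 >1
So |R|<1 on (-3.0000, 0).

z∈(-3.0000,0).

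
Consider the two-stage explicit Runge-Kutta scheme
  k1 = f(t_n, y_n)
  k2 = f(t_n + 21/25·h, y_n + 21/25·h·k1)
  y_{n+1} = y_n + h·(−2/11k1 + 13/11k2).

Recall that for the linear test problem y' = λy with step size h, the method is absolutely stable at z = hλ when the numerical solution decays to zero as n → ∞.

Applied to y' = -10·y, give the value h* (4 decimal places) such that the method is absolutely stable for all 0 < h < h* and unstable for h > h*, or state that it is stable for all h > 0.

On y'=λy, z=hλ:
  k1=λy_n ⇒ h·k1=z·y_n;  k2=λ(1+21/25z)y_n ⇒ h·k2=z(1+21/25z)y_n
  y_{n+1}/y_n = 1 − 2/11z + 13/11z(1+21/25z) = 1 + z + 273/275z²
  so R(z) = 1 + z + 273/275z².

Need |R(x)|<1, x<0.
x=-0.38: |R|=0.7633
R=1: x+273/275x²=0 ⇒ x=−275/273=-1.0073; min R=1−1/(4·273/275)=0.7482>−1
Confirm numerically:
  x=-0.923: |R|=0.92273 <1
  x=-0.896: |R|=0.90098 <1
  x=-0.885: |R|=0.89253 <1
  x=-0.496: |R|=0.74823 <1
  x=-1.307: |R|=1.38883 >1
  x=-1.095: |R|=1.09530 >1
So |R|<1 on (-1.0073, 0).

(-1.0073,0); λ=-10 ⇒ h* = (275/273)/10 = 0.1007.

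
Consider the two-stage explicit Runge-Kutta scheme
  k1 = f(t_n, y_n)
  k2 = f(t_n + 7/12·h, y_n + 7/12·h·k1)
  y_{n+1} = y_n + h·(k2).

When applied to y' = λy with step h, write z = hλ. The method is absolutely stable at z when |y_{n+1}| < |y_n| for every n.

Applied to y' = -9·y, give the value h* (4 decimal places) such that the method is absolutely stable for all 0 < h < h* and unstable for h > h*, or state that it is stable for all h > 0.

(-1.7143,0); λ=-9 ⇒ h* = (12/7)/9 = 0.1905.

Test eqn y'=λy, z=hλ:
  k1=λy_n ⇒ h·k1=z·y_n;  k2=λ(1+7/12z)y_n ⇒ h·k2=z(1+7/12z)y_n
  y_{n+1}/y_n = 1 + z(1+7/12z) = 1 + z + 7/12z²
  R(z) = 1 + z + 7/12z².

Solve |R(x)|<1 on ℝ⁻.
x=-0.86: |R|=0.5714
R=1: x+7/12x²=0 ⇒ x=−12/7=-1.7143; min R=1−1/(4·7/12)=0.5714>−1
Confirm numerically:
  x=-1.004: |R|=0.58401 <1
  x=-0.932: |R|=0.57470 <1
  x=-0.833: |R|=0.57177 <1
  x=-0.690: |R|=0.58773 <1
  x=-2.133: |R|=1.52099 >1
  x=-1.973: |R|=1.29776 >1
  x=-1.759: |R|=1.04588 >1
Stable set (-1.7143, 0).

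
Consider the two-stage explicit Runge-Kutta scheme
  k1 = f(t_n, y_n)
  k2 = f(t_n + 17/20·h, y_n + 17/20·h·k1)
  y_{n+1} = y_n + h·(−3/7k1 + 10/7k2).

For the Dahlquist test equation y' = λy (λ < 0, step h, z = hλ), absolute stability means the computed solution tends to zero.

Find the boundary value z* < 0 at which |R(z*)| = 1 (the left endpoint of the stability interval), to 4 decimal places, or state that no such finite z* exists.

Test eqn y'=λy, z=hλ:
  k1=λy_n ⇒ h·k1=z·y_n;  k2=λ(1+17/20z)y_n ⇒ h·k2=z(1+17/20z)y_n
  y_{n+1}/y_n = 1 − 3/7z + 10/7z(1+17/20z) = 1 + z + 17/14z²
  so R(z) = 1 + z + 17/14z².

Find x<0 with |R(x)|<1.
x=-0.79: |R|=0.9678
R=1: x+17/14x²=0 ⇒ x=−14/17=-0.8235; min R=1−1/(4·17/14)=0.7941>−1
Confirm numerically:
  x=-0.663: |R|=0.87076 <1
  x=-0.621: |R|=0.84728 <1
  x=-0.524: |R|=0.80941 <1
  x=-0.382: |R|=0.79519 <1
  x=-1.214: |R|=1.57561 >1
  x=-0.847: |R|=1.02414 >1
Stable set (-0.8235, 0).

z* = -0.8235.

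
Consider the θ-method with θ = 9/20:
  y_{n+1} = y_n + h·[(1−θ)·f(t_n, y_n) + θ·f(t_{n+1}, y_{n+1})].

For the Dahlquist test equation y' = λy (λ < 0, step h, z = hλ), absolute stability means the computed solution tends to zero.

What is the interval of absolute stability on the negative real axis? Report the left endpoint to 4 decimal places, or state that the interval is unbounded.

On y'=λy, z=hλ:
  y_{n+1} = y_n + z·[11/20·y_n + 9/20·y_{n+1}] ⇒ (1 − 9/20z)y_{n+1} = (1 + 11/20z)y_n
  ⇒ R(z) = (1 + 11/20z)/(1 − 9/20z).

Solve |R(x)|<1 on ℝ⁻.
x=-1.8: |R|=0.0055
R=−1: 1+11/20x = −1+9/20x ⇒ -1/10x=2 ⇒ x=2/(-1/10)=-20.0000
Confirm numerically:
  x=-19.967: |R|=0.99967 <1
  x=-18.521: |R|=0.98416 <1
  x=-16.015: |R|=0.95144 <1
  x=-20.465: |R|=1.00455 >1
  x=-20.313: |R|=1.00309 >1
Interval (-20.0000, 0).

(-20.0000, 0).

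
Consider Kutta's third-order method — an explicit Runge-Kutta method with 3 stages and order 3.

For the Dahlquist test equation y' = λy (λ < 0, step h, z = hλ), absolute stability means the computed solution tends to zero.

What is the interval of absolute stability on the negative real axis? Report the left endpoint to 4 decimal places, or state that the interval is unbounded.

z∈(-2.5127,0).

On y'=λy, z=hλ:
  order 3, 3-stage ⇒ R(z)=1+z+z^2/2+z^3/6
  (e.g. R(-0.51)=0.59794, |R|=0.59794)

Need |R(x)|<1, x<0.
x=-0.51: |R|=0.5979
|R(-2.72)|=1.3747 |R(-1.8)|=0.1520 |R(-1.14)|=0.2629
Bisect:
  x_lo=-2.9965 |R|=1.9912  x_hi=-0.1275 |R|=0.8803
  mid=-1.56197 |R|=0.02277 →hi
  mid=-2.27922 |R|=0.65517 →hi
  mid=-2.63785 |R|=1.21786 →lo
  mid=-2.45854 |R|=0.91307 →hi
  mid=-2.54819 |R|=1.05924 →lo
  mid=-2.50337 |R|=0.98464 →hi
  mid=-2.52578 |R|=1.02156 →lo
  mid=-2.51457 |R|=1.00301 →lo
  mid=-2.50897 |R|=0.99380 →hi
  mid=-2.51177 |R|=0.99840 →hi
  ...
  [-2.51282,-2.51265] ⇒ x*=-2.5127
Interval (-2.5127, 0).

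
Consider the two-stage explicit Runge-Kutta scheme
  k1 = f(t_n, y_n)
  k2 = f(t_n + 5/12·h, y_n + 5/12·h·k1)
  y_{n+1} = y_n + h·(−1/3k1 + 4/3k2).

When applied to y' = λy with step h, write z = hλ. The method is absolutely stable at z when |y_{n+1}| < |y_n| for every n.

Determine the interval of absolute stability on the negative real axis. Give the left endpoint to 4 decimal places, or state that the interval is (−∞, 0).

On y'=λy, z=hλ:
  k1=λy_n ⇒ h·k1=z·y_n;  k2=λ(1+5/12z)y_n ⇒ h·k2=z(1+5/12z)y_n
  y_{n+1}/y_n = 1 − 1/3z + 4/3z(1+5/12z) = 1 + z + 5/9z²
  Hence R(z) = 1 + z + 5/9z².

Need |R(x)|<1, x<0.
x=-1.5: |R|=0.7500
R=1: x+5/9x²=0 ⇒ x=−9/5=-1.8000; min R=1−1/(4·5/9)=0.5500>−1
Confirm numerically:
  x=-1.446: |R|=0.71562 <1
  x=-1.166: |R|=0.58931 <1
  x=-1.097: |R|=0.57156 <1
  x=-2.301: |R|=1.64045 >1
  x=-2.139: |R|=1.40284 >1
Stable set (-1.8000, 0).

(-1.8000, 0).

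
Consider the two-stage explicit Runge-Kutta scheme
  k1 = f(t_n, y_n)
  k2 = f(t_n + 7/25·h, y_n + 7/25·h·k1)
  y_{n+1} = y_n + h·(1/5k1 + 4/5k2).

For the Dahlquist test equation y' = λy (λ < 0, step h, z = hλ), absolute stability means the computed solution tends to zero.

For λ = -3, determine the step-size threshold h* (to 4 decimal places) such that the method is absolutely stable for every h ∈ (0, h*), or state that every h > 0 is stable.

(-4.4643,0); λ=-3 ⇒ h* = (125/28)/3 = 1.4881.

With y'=λy (z=hλ):
  k1=λy_n ⇒ h·k1=z·y_n;  k2=λ(1+7/25z)y_n ⇒ h·k2=z(1+7/25z)y_n
  y_{n+1}/y_n = 1 + 1/5z + 4/5z(1+7/25z) = 1 + z + 28/125z²
  Hence R(z) = 1 + z + 28/125z².

Solve |R(x)|<1 on ℝ⁻.
x=-1.09: |R|=0.1761
R=1: x+28/125x²=0 ⇒ x=−125/28=-4.4643; min R=1−1/(4·28/125)=-0.1161>−1
Confirm numerically:
  x=-3.810: |R|=0.44161 <1
  x=-3.022: |R|=0.02368 <1
  x=-2.644: |R|=0.07808 <1
  x=-4.615: |R|=1.15580 >1
  x=-4.506: |R|=1.04210 >1
Stable set (-4.4643, 0).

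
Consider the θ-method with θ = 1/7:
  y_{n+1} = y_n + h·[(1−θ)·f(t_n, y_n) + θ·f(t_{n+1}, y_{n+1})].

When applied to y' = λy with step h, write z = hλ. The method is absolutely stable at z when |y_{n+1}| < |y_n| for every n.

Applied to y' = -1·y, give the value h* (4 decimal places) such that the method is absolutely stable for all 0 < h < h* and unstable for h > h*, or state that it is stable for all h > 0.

Test eqn y'=λy, z=hλ:
  y_{n+1} = y_n + z·[6/7·y_n + 1/7·y_{n+1}] ⇒ (1 − 1/7z)y_{n+1} = (1 + 6/7z)y_n
  ⇒ R(z) = (1 + 6/7z)/(1 − 1/7z).

Boundary: |R(x)|=1, x<0.
x=-0.53: |R|=0.5073
R=−1: 1+6/7x = −1+1/7x ⇒ -5/7x=2 ⇒ x=2/(-5/7)=-2.8000
Confirm numerically:
  x=-2.579: |R|=0.88464 <1
  x=-2.518: |R|=0.85186 <1
  x=-3.281: |R|=1.23393 >1
  x=-3.271: |R|=1.22929 >1
Interval (-2.8000, 0).

(-2.8000,0); λ=-1 ⇒ h* = (14/5)/1 = 2.8000.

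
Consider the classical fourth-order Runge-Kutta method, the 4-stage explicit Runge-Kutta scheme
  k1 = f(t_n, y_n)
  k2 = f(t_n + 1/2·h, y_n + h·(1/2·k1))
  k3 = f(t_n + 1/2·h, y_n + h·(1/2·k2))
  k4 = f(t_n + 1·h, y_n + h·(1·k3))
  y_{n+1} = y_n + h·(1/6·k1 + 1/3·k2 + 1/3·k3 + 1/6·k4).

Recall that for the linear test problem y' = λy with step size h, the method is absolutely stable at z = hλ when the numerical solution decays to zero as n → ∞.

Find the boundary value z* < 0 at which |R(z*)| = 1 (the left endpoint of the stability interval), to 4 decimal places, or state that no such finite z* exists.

Test eqn y'=λy, z=hλ:
  order 4, 4-stage ⇒ R(z)=1+z+z^2/2+z^3/6+z^4/24
  (e.g. R(-1)=0.37500, |R|=0.37500)

Solve |R(x)|<1 on ℝ⁻.
x=-1: |R|=0.3750
|R(-3.11)|=1.6106 |R(-2.17)|=0.4053 |R(-1.52)|=0.2723
Bisect:
  x_lo=-3.6097 |R|=3.1403  x_hi=-0.3709 |R|=0.6901
  mid=-1.99031 |R|=0.33015 →hi
  mid=-2.80000 |R|=1.02240 →lo
  mid=-2.39515 |R|=0.55442 →hi
  mid=-2.59758 |R|=0.75195 →hi
  mid=-2.69879 |R|=0.87722 →hi
  mid=-2.74939 |R|=0.94721 →hi
  mid=-2.77470 |R|=0.98414 →hi
  mid=-2.78735 |R|=1.00310 →lo
  mid=-2.78102 |R|=0.99358 →hi
  ...
  [-2.78537,-2.78517] ⇒ x*=-2.7853
Interval (-2.7853, 0).

left endpoint -2.7853.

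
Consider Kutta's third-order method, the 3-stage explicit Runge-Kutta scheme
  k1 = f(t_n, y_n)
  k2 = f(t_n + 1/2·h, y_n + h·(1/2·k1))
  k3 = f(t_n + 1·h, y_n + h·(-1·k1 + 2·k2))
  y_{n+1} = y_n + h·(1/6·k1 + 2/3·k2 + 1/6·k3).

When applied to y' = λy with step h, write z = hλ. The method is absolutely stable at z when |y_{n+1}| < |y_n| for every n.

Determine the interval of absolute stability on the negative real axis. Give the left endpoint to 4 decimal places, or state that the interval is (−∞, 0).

z∈(-2.5127,0).

On y'=λy, z=hλ:
  order 3, 3-stage ⇒ R(z)=1+z+z^2/2+z^3/6
  (e.g. R(-0.81)=0.42948, |R|=0.42948)

Need |R(x)|<1, x<0.
x=-0.81: |R|=0.4295
|R(-1.22)|=0.2216 |R(-1.12)|=0.2730 |R(-0.67)|=0.5043
Bisect:
  x_lo=-3.0893 |R|=2.2314  x_hi=-0.2802 |R|=0.7554
  mid=-1.68475 |R|=0.06255 →hi
  mid=-2.38705 |R|=0.80494 →hi
  mid=-2.73819 |R|=1.41103 →lo
  mid=-2.56262 |R|=1.08390 →lo
  mid=-2.47483 |R|=0.93874 →hi
  mid=-2.51873 |R|=1.00986 →lo
  mid=-2.49678 |R|=0.97394 →hi
  mid=-2.50775 |R|=0.99181 →hi
  mid=-2.51324 |R|=1.00081 →lo
  ...
  [-2.51290,-2.51272] ⇒ x*=-2.5127
So |R|<1 on (-2.5127, 0).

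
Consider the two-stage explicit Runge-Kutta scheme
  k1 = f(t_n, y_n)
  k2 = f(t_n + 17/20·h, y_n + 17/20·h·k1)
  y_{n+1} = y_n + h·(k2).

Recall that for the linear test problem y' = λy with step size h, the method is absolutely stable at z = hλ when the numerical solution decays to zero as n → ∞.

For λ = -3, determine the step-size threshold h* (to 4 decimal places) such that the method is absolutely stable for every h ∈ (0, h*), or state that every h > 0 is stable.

On y'=λy, z=hλ:
  k1=λy_n ⇒ h·k1=z·y_n;  k2=λ(1+17/20z)y_n ⇒ h·k2=z(1+17/20z)y_n
  y_{n+1}/y_n = 1 + z(1+17/20z) = 1 + z + 17/20z²
  R(z) = 1 + z + 17/20z².

Find x<0 with |R(x)|<1.
x=-0.72: |R|=0.7206
R=1: x+17/20x²=0 ⇒ x=−20/17=-1.1765; min R=1−1/(4·17/20)=0.7059>−1
Confirm numerically:
  x=-0.810: |R|=0.74768 <1
  x=-0.666: |R|=0.71102 <1
  x=-0.651: |R|=0.70923 <1
  x=-0.515: |R|=0.71044 <1
  x=-1.591: |R|=1.56059 >1
  x=-1.284: |R|=1.11736 >1
So |R|<1 on (-1.1765, 0).

(-1.1765,0); λ=-3 ⇒ h* = (20/17)/3 = 0.3922.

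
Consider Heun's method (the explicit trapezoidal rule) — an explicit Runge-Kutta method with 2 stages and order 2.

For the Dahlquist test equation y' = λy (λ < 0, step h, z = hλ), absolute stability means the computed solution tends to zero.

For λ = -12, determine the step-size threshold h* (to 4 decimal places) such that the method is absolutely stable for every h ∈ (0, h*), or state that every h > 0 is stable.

With y'=λy (z=hλ):
  order 2, 2-stage ⇒ R(z)=1+z+z^2/2
  (e.g. R(-0.97)=0.50045, |R|=0.50045)

Boundary: |R(x)|=1, x<0.
x=-0.97: |R|=0.5005
|R(-1.47)|=0.6104 |R(-1.27)|=0.5364 |R(-0.82)|=0.5162
Bisect:
  x_lo=-2.4921 |R|=1.6131  x_hi=-0.1006 |R|=0.9044
  mid=-1.29635 |R|=0.54391 →hi
  mid=-1.89421 |R|=0.89981 →hi
  mid=-2.19314 |R|=1.21179 →lo
  mid=-2.04368 |R|=1.04463 →lo
  mid=-1.96894 |R|=0.96943 →hi
  mid=-2.00631 |R|=1.00633 →lo
  mid=-1.98763 |R|=0.98770 →hi
  mid=-1.99697 |R|=0.99697 →hi
  mid=-2.00164 |R|=1.00164 →lo
  ...
  [-2.00003,-1.99989] ⇒ x*=-2.0000
Stable set (-2.0000, 0).

(-2.0000,0); λ=-12 ⇒ h* = 0.1667.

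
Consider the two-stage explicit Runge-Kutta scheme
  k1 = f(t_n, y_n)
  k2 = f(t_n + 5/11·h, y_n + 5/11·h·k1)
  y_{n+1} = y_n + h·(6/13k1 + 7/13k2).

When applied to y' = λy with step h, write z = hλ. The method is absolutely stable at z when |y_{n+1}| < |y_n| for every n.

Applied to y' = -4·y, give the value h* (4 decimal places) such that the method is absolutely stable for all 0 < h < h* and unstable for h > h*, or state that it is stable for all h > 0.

With y'=λy (z=hλ):
  k1=λy_n ⇒ h·k1=z·y_n;  k2=λ(1+5/11z)y_n ⇒ h·k2=z(1+5/11z)y_n
  y_{n+1}/y_n = 1 + 6/13z + 7/13z(1+5/11z) = 1 + z + 35/143z²
  ⇒ R(z) = 1 + z + 35/143z².

Need |R(x)|<1, x<0.
x=-0.62: |R|=0.4741
R=1: x+35/143x²=0 ⇒ x=−143/35=-4.0857; min R=1−1/(4·35/143)=-0.0214>−1
Confirm numerically:
  x=-3.514: |R|=0.50829 <1
  x=-2.950: |R|=0.17998 <1
  x=-2.225: |R|=0.01331 <1
  x=-4.456: |R|=1.40384 >1
  x=-4.449: |R|=1.39559 >1
So |R|<1 on (-4.0857, 0).

(-4.0857,0); λ=-4 ⇒ h* = (143/35)/4 = 1.0214.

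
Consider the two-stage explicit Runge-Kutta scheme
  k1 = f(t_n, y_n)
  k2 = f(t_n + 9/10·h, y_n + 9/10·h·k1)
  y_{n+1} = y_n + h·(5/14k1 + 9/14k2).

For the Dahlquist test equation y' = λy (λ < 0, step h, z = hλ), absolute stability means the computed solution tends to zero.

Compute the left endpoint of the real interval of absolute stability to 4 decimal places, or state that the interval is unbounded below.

With y'=λy (z=hλ):
  k1=λy_n ⇒ h·k1=z·y_n;  k2=λ(1+9/10z)y_n ⇒ h·k2=z(1+9/10z)y_n
  y_{n+1}/y_n = 1 + 5/14z + 9/14z(1+9/10z) = 1 + z + 81/140z²
  Hence R(z) = 1 + z + 81/140z².

Find x<0 with |R(x)|<1.
x=-1.2: |R|=0.6331
R=1: x+81/140x²=0 ⇒ x=−140/81=-1.7284; min R=1−1/(4·81/140)=0.5679>−1
Confirm numerically:
  x=-1.492: |R|=0.79594 <1
  x=-1.272: |R|=0.66412 <1
  x=-0.986: |R|=0.57648 <1
  x=-2.298: |R|=1.75732 >1
  x=-2.242: |R|=1.66623 >1
  x=-1.954: |R|=1.25505 >1
Interval (-1.7284, 0).

z* = -1.7284.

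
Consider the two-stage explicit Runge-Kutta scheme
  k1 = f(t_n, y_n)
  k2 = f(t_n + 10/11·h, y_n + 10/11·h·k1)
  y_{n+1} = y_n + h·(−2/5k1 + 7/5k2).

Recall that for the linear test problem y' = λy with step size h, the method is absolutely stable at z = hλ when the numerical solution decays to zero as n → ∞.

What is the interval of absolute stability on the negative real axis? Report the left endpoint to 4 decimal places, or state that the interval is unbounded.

With y'=λy (z=hλ):
  k1=λy_n ⇒ h·k1=z·y_n;  k2=λ(1+10/11z)y_n ⇒ h·k2=z(1+10/11z)y_n
  y_{n+1}/y_n = 1 − 2/5z + 7/5z(1+10/11z) = 1 + z + 14/11z²
  Hence R(z) = 1 + z + 14/11z².

Boundary: |R(x)|=1, x<0.
x=-0.49: |R|=0.8156
R=1: x+14/11x²=0 ⇒ x=−11/14=-0.7857; min R=1−1/(4·14/11)=0.8036>−1
Confirm numerically:
  x=-0.747: |R|=0.96319 <1
  x=-0.703: |R|=0.92599 <1
  x=-0.662: |R|=0.89577 <1
  x=-1.238: |R|=1.71264 >1
  x=-1.188: |R|=1.60826 >1
  x=-0.913: |R|=1.14791 >1
Stable set (-0.7857, 0).

z∈(-0.7857,0).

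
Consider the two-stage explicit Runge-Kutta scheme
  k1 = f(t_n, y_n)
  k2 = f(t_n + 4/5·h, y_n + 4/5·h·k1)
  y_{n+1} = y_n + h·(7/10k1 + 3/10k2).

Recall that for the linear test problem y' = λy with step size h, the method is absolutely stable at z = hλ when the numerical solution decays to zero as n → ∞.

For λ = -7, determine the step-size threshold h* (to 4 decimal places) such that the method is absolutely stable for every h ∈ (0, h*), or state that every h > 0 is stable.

Set f=λy, z=hλ:
  k1=λy_n ⇒ h·k1=z·y_n;  k2=λ(1+4/5z)y_n ⇒ h·k2=z(1+4/5z)y_n
  y_{n+1}/y_n = 1 + 7/10z + 3/10z(1+4/5z) = 1 + z + 6/25z²
  so R(z) = 1 + z + 6/25z².

Need |R(x)|<1, x<0.
x=-1.19: |R|=0.1499
R=1: x+6/25x²=0 ⇒ x=−25/6=-4.1667; min R=1−1/(4·6/25)=-0.0417>−1
Confirm numerically:
  x=-2.988: |R|=0.15475 <1
  x=-2.457: |R|=0.00816 <1
  x=-2.336: |R|=0.02634 <1
  x=-1.900: |R|=0.03360 <1
  x=-4.652: |R|=1.54186 >1
  x=-4.648: |R|=1.53694 >1
So |R|<1 on (-4.1667, 0).

(-4.1667,0); λ=-7 ⇒ h* = (25/6)/7 = 0.5952.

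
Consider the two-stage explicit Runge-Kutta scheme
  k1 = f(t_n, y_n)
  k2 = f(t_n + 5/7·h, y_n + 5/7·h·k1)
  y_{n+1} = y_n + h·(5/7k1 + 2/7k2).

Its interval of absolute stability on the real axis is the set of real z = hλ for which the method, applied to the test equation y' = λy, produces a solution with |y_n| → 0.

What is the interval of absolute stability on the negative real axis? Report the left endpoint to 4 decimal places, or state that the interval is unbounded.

Test eqn y'=λy, z=hλ:
  k1=λy_n ⇒ h·k1=z·y_n;  k2=λ(1+5/7z)y_n ⇒ h·k2=z(1+5/7z)y_n
  y_{n+1}/y_n = 1 + 5/7z + 2/7z(1+5/7z) = 1 + z + 10/49z²
  Hence R(z) = 1 + z + 10/49z².

Solve |R(x)|<1 on ℝ⁻.
x=-0.73: |R|=0.3788
R=1: x+10/49x²=0 ⇒ x=−49/10=-4.9000; min R=1−1/(4·10/49)=-0.2250>−1
Confirm numerically:
  x=-2.496: |R|=0.22457 <1
  x=-2.456: |R|=0.22499 <1
  x=-1.992: |R|=0.18219 <1
  x=-5.400: |R|=1.55102 >1
  x=-4.988: |R|=1.08958 >1
So |R|<1 on (-4.9000, 0).

(-4.9000, 0).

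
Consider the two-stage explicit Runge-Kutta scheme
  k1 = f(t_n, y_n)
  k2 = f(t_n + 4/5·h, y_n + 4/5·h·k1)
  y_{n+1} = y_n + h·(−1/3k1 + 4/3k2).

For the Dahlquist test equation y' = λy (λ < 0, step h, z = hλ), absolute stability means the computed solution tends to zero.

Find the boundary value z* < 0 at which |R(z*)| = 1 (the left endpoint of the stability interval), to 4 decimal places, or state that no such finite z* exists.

On y'=λy, z=hλ:
  k1=λy_n ⇒ h·k1=z·y_n;  k2=λ(1+4/5z)y_n ⇒ h·k2=z(1+4/5z)y_n
  y_{n+1}/y_n = 1 − 1/3z + 4/3z(1+4/5z) = 1 + z + 16/15z²
  ⇒ R(z) = 1 + z + 16/15z².

Need |R(x)|<1, x<0.
x=-0.9: |R|=0.9640
R=1: x+16/15x²=0 ⇒ x=−15/16=-0.9375; min R=1−1/(4·16/15)=0.7656>−1
Confirm numerically:
  x=-0.664: |R|=0.80629 <1
  x=-0.552: |R|=0.77302 <1
  x=-0.534: |R|=0.77017 <1
  x=-0.503: |R|=0.76688 <1
  x=-1.494: |R|=1.88684 >1
  x=-1.487: |R|=1.87158 >1
  x=-1.096: |R|=1.18530 >1
So |R|<1 on (-0.9375, 0).

z* = -0.9375.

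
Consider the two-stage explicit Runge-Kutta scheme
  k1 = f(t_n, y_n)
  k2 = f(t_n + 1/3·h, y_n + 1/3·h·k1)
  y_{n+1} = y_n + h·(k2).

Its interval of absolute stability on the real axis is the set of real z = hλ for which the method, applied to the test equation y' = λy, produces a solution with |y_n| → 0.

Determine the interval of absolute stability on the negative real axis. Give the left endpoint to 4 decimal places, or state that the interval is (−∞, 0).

(-3.0000, 0).

Set f=λy, z=hλ:
  k1=λy_n ⇒ h·k1=z·y_n;  k2=λ(1+1/3z)y_n ⇒ h·k2=z(1+1/3z)y_n
  y_{n+1}/y_n = 1 + z(1+1/3z) = 1 + z + 1/3z²
  R(z) = 1 + z + 1/3z².

Need |R(x)|<1, x<0.
x=-1.56: |R|=0.2512
R=1: x+1/3x²=0 ⇒ x=−3=-3.0000; min R=1−1/(4·1/3)=0.2500>−1
Confirm numerically:
  x=-2.600: |R|=0.65333 <1
  x=-1.995: |R|=0.33168 <1
  x=-1.695: |R|=0.26267 <1
  x=-3.574: |R|=1.68383 >1
  x=-3.449: |R|=1.51620 >1
  x=-3.368: |R|=1.41314 >1
Stable set (-3.0000, 0).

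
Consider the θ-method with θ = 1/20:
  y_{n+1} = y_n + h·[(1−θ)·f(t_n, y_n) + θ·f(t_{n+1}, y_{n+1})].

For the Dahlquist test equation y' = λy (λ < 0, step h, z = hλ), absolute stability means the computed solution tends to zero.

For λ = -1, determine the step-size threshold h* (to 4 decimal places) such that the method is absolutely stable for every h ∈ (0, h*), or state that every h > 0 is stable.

With y'=λy (z=hλ):
  y_{n+1} = y_n + z·[19/20·y_n + 1/20·y_{n+1}] ⇒ (1 − 1/20z)y_{n+1} = (1 + 19/20z)y_n
  so R(z) = (1 + 19/20z)/(1 − 1/20z).

Need |R(x)|<1, x<0.
x=-1.53: |R|=0.4213
R=−1: 1+19/20x = −1+1/20x ⇒ -9/10x=2 ⇒ x=2/(-9/10)=-2.2222
Confirm numerically:
  x=-1.593: |R|=0.47548 <1
  x=-1.402: |R|=0.31016 <1
  x=-1.113: |R|=0.05433 <1
  x=-0.946: |R|=0.09672 <1
  x=-2.411: |R|=1.15162 >1
  x=-2.363: |R|=1.11331 >1
  x=-2.289: |R|=1.05393 >1
So |R|<1 on (-2.2222, 0).

(-2.2222,0); λ=-1 ⇒ h* = (20/9)/1 = 2.2222.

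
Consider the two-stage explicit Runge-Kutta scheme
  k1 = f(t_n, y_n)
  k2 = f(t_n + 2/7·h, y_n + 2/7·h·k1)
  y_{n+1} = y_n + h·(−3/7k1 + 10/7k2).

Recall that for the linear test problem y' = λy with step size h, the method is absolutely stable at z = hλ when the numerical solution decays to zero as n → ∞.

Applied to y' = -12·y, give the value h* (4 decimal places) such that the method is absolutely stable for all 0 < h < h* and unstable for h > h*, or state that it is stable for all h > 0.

Test eqn y'=λy, z=hλ:
  k1=λy_n ⇒ h·k1=z·y_n;  k2=λ(1+2/7z)y_n ⇒ h·k2=z(1+2/7z)y_n
  y_{n+1}/y_n = 1 − 3/7z + 10/7z(1+2/7z) = 1 + z + 20/49z²
  ⇒ R(z) = 1 + z + 20/49z².

Find x<0 with |R(x)|<1.
x=-1.06: |R|=0.3986
R=1: x+20/49x²=0 ⇒ x=−49/20=-2.4500; min R=1−1/(4·20/49)=0.3875>−1
Confirm numerically:
  x=-2.420: |R|=0.97037 <1
  x=-2.223: |R|=0.79403 <1
  x=-1.483: |R|=0.41467 <1
  x=-1.218: |R|=0.38752 <1
  x=-2.829: |R|=1.43763 >1
  x=-2.508: |R|=1.05937 >1
Interval (-2.4500, 0).

(-2.4500,0); λ=-12 ⇒ h* = (49/20)/12 = 0.2042.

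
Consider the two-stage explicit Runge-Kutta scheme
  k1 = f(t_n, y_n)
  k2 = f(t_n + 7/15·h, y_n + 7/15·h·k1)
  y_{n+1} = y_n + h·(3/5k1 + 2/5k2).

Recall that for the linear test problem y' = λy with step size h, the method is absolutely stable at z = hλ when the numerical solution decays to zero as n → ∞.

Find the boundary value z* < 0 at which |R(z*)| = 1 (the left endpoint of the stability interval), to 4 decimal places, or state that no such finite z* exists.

z* = -5.3571.

On y'=λy, z=hλ:
  k1=λy_n ⇒ h·k1=z·y_n;  k2=λ(1+7/15z)y_n ⇒ h·k2=z(1+7/15z)y_n
  y_{n+1}/y_n = 1 + 3/5z + 2/5z(1+7/15z) = 1 + z + 14/75z²
  R(z) = 1 + z + 14/75z².

Solve |R(x)|<1 on ℝ⁻.
x=-0.33: |R|=0.6903
R=1: x+14/75x²=0 ⇒ x=−75/14=-5.3571; min R=1−1/(4·14/75)=-0.3393>−1
Confirm numerically:
  x=-4.923: |R|=0.60104 <1
  x=-3.275: |R|=0.27288 <1
  x=-3.205: |R|=0.28756 <1
  x=-5.918: |R|=1.61958 >1
  x=-5.779: |R|=1.45508 >1
  x=-5.452: |R|=1.09654 >1
So |R|<1 on (-5.3571, 0).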